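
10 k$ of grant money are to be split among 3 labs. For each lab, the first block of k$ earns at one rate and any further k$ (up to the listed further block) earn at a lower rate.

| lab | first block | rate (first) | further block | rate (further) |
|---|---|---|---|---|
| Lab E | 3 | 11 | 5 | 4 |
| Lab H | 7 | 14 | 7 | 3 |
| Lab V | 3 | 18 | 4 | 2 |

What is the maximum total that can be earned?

152

Order all 6 blocks by rate: Lab V/first 18 > Lab H/first 14 > Lab E/first 11 > Lab E/second 4 > Lab H/second 3 > Lab V/second 2.
Lab V/first (18): +3 ; 7 left.
Lab H/first (14): +7 ; 0 left.
Total = 18×3 + 14×7 = 152.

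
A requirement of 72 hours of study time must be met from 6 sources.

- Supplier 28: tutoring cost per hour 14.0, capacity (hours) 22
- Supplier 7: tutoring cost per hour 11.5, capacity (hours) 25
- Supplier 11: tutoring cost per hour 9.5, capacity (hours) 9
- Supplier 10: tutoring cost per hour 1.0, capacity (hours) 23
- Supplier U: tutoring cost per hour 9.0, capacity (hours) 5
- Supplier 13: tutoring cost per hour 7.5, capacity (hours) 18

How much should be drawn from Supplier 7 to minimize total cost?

Use sources in increasing cost order.
Supplier 10 (1.0): use full 23 — 49 hours to go.
Supplier 13 at 7.5: take all 18 hours — 31 still needed.
Take 5 from Supplier U at 9.0 — need 26 more.
Supplier 11 (9.5): use full 9 — 17 hours to go.
Supplier 7 (11.5): take the remaining 17 — done.
Supplier 28: unused.

17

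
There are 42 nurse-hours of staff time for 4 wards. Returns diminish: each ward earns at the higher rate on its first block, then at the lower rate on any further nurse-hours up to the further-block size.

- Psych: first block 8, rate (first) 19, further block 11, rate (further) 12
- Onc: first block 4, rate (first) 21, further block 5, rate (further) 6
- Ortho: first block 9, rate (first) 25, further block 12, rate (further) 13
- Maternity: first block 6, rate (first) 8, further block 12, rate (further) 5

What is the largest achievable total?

725

Treat each block as its own option and order by rate: Ortho/first 25 > Onc/first 21 > Psych/first 19 > Ortho/second 13 > Psych/second 12 > Maternity/first 8 > Onc/second 6 > Maternity/second 5.
Ortho/first (25): +9 → 33 left.
Fill Onc first block (4 at 21) → 29 left.
Fill Psych first block (8 at 19) → 21 left.
Ortho second at 13: fill all 12 → 9 left.
Psych second at 12: only 9 left, fill 9.
Total = 25×9 + 21×4 + 19×8 + 13×12 + 12×9 = 725.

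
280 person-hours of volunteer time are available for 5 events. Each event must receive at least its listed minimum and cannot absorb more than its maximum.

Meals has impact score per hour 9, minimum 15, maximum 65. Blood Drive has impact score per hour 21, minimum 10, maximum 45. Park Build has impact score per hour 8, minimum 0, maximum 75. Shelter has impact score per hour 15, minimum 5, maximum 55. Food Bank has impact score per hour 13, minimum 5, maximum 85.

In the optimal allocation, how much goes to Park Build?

30

Meeting every minimum uses 15+10+0+5+5 = 35 person-hours, leaving 245.
Order the events by impact score per hour: Blood Drive 21 > Shelter 15 > Food Bank 13 > Meals 9 > Park Build 8.
Blood Drive takes 35 more to reach its cap of 45 ; 210 left.
Shelter: +50 to 55 (cap) ; 160 left.
Give Food Bank 80 more to hit its cap of 85 ; 80 left.
Meals: +50 to 65 (cap) ; 30 left.
Only 30 left; Park Build takes them to reach 30.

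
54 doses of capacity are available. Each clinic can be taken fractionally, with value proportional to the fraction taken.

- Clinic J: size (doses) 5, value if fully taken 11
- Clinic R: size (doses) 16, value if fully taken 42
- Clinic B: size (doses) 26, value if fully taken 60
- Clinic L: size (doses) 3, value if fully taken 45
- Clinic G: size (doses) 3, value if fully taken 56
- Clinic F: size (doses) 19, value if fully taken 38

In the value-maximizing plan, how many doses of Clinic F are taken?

Best value per unit of size first: Clinic G 56/3≈18.7, Clinic L 45/3≈15, Clinic R 42/16≈2.62, Clinic B 60/26≈2.31, Clinic J 11/5≈2.2, Clinic F 38/19≈2.
Take all of Clinic G (3 doses, value 56) ; 51 doses left.
All 3 doses of Clinic L fit (value 45) ; 48 remain.
Take all of Clinic R (16 doses, value 42) ; 32 doses left.
Clinic B: take in full, 26 doses for value 60 ; 6 left.
All 5 doses of Clinic J fit (value 11) ; 1 remain.
1 doses left: a 1/19 share of Clinic F gives 38×1/19 = 2.

1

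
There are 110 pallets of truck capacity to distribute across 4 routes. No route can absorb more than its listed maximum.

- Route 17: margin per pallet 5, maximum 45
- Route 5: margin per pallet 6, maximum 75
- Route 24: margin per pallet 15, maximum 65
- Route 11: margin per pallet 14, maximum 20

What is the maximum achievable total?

Order the routes by margin per pallet: Route 24 15 > Route 11 14 > Route 5 6 > Route 17 5.
Route 24: +65 to 65 (cap) — 45 left.
Route 11 takes 20 to reach its cap of 20 — 25 left.
Route 5: +25 (room for 75) → 25. Pool exhausted.
Total = 6×25 + 15×65 + 14×20 = 1405.

1405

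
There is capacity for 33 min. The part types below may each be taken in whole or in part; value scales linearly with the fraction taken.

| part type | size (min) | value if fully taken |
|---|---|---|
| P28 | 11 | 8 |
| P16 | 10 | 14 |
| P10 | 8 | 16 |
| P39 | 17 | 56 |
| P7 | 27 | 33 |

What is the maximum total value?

Sort by value density: P39 56/17≈3.29, P10 16/8≈2, P16 14/10≈1.4, P7 33/27≈1.22, P28 8/11≈0.727.
Take all of P39 (17 min, value 56) — 16 min left.
All 8 min of P10 fit (value 16) — 8 remain.
Fill the last 8 min with part of P16: 8/10 of it earns 11.2.
Total value = 83.2.

83.2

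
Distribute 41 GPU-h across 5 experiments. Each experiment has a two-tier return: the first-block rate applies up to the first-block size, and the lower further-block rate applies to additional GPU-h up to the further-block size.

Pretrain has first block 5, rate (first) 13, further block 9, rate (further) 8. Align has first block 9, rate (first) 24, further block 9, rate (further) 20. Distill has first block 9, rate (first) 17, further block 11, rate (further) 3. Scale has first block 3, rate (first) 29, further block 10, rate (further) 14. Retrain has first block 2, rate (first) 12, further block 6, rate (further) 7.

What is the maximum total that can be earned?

789

Order all 10 blocks by rate: Scale/first 29 > Align/first 24 > Align/second 20 > Distill/first 17 > Scale/second 14 > Pretrain/first 13 > Retrain/first 12 > Pretrain/second 8 > Retrain/second 7 > Distill/second 3.
Scale/first (29): +3 — 38 left.
Align/first (24): +9 — 29 left.
Align/second (20): +9 — 20 left.
Distill first at 17: fill all 9 — 11 left.
Fill Scale second block (10 at 14) — 1 left.
Pretrain/first: +1 of 5 at 13; pool empty.
Total = 29×3 + 24×9 + 20×9 + 17×9 + 14×10 + 13×1 = 789.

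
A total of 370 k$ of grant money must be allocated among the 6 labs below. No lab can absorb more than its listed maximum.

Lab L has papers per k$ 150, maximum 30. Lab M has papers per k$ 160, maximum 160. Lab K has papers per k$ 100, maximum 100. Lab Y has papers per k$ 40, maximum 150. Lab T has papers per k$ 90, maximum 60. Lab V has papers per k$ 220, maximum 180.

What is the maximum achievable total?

Highest papers per k$ first: Lab V 220 > Lab M 160 > Lab L 150 > Lab K 100 > Lab T 90 > Lab Y 40.
Lab V takes 180 to reach its cap of 180 — 190 left.
Give Lab M 160 to hit its cap of 160 — 30 left.
Give Lab L 30 to hit its cap of 30 — 0 left.
Total = 150×30 + 160×160 + 220×180 = 69700.

69700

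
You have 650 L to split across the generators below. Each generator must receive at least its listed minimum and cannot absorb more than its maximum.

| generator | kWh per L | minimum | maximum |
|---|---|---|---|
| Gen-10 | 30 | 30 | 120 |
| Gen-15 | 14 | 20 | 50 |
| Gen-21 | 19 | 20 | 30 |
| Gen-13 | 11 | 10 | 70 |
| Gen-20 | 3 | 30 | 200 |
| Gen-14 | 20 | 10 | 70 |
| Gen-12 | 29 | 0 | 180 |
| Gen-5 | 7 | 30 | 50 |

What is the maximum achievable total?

Meeting every minimum uses 30+20+20+10+30+10+0+30 = 150 L, leaving 500.
Rank by kWh per L: Gen-10 30 > Gen-12 29 > Gen-14 20 > Gen-21 19 > Gen-15 14 > Gen-13 11 > Gen-5 7 > Gen-20 3.
Give Gen-10 90 more to hit its cap of 120 → 410 left.
Give Gen-12 180 more to hit its cap of 180 → 230 left.
Gen-14: +60 to 70 (cap) → 170 left.
Gen-21: +10 to 30 (cap) → 160 left.
Gen-15: +30 to 50 (cap) → 130 left.
Give Gen-13 60 more to hit its cap of 70 → 70 left.
Give Gen-5 20 more to hit its cap of 50 → 50 left.
Gen-20: +50 (room for 170) → 80. Pool exhausted.
Total = 30×120 + 14×50 + 19×30 + 11×70 + 3×80 + 20×70 + 29×180 + 7×50 = 12850.

12850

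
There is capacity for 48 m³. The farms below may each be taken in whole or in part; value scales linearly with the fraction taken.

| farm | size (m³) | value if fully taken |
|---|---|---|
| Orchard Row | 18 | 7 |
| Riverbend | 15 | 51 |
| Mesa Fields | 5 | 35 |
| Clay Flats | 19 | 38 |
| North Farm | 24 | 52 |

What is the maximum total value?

Rank by value-to-size ratio: Mesa Fields 35/5≈7, Riverbend 51/15≈3.4, North Farm 52/24≈2.17, Clay Flats 38/19≈2, Orchard Row 7/18≈0.389.
All 5 m³ of Mesa Fields fit (value 35) ; 43 remain.
Take all of Riverbend (15 m³, value 51) ; 28 m³ left.
North Farm: take in full, 24 m³ for value 52 ; 4 left.
4 m³ left: a 4/19 share of Clay Flats gives 38×4/19 = 8.
Total value = 146.

146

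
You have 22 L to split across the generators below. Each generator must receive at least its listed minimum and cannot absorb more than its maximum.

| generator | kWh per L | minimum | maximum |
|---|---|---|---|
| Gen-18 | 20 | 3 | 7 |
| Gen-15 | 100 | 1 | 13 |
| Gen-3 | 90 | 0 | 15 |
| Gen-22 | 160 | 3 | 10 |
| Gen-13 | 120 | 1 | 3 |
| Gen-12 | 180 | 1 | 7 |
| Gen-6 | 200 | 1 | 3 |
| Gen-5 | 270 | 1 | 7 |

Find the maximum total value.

Meeting every minimum uses 3+1+0+3+1+1+1+1 = 11 L, leaving 11.
Rank by kWh per L: Gen-5 270 > Gen-6 200 > Gen-12 180 > Gen-22 160 > Gen-13 120 > Gen-15 100 > Gen-3 90 > Gen-18 20.
Gen-5 takes 6 more to reach its cap of 7 ; 5 left.
Gen-6: +2 to 3 (cap) ; 3 left.
Gen-12 has room for 6 more but only 3 remain, so it gets 4.
Total = 20×3 + 100×1 + 160×3 + 120×1 + 180×4 + 200×3 + 270×7 = 3970.

3970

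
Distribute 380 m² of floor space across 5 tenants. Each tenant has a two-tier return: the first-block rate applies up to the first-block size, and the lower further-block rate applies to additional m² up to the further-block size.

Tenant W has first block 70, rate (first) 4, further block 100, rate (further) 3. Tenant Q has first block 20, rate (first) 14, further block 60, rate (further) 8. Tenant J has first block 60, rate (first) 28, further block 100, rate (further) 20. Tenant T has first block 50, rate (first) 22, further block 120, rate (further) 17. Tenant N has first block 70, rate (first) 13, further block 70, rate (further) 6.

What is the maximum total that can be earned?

7490

Rank every tier by rate: Tenant J/T1 28 > Tenant T/T1 22 > Tenant J/T2 20 > Tenant T/T2 17 > Tenant Q/T1 14 > Tenant N/T1 13 > Tenant Q/T2 8 > Tenant N/T2 6 > Tenant W/T1 4 > Tenant W/T2 3.
Tenant J/T1 (28): +60 — 320 left.
Tenant T/T1 (22): +50 — 270 left.
Tenant J/T2 (20): +100 — 170 left.
Tenant T T2 at 17: fill all 120 — 50 left.
Fill Tenant Q T1 block (20 at 14) — 30 left.
Tenant N/T1: +30 of 70 at 13; pool empty.
Total = 28×60 + 22×50 + 20×100 + 17×120 + 14×20 + 13×30 = 7490.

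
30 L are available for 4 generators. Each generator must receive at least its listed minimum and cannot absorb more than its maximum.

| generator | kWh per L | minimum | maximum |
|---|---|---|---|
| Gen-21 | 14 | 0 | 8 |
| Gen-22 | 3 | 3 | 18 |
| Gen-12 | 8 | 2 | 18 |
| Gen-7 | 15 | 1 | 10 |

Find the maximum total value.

Meeting every minimum uses 0+3+2+1 = 6 L, leaving 24.
Order the generators by kWh per L: Gen-7 15 > Gen-21 14 > Gen-12 8 > Gen-22 3.
Gen-7: +9 to 10 (cap) ; 15 left.
Give Gen-21 8 more to hit its cap of 8 ; 7 left.
Gen-12: +7 (room for 16) → 9. Pool exhausted.
Total = 14×8 + 3×3 + 8×9 + 15×10 = 343.

343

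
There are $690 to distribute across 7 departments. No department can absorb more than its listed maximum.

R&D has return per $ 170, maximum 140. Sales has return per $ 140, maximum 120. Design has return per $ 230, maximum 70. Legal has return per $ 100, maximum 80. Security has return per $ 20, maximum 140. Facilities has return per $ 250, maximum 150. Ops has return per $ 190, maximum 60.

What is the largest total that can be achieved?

Rank by return per $: Facilities 250 > Design 230 > Ops 190 > R&D 170 > Sales 140 > Legal 100 > Security 20.
Facilities takes 150 to reach its cap of 150 — 540 left.
Design takes 70 to reach its cap of 70 — 470 left.
Ops: +60 to 60 (cap) — 410 left.
R&D: +140 to 140 (cap) — 270 left.
Give Sales 120 to hit its cap of 120 — 150 left.
Legal: +80 to 80 (cap) — 70 left.
Only 70 left; Security takes them to reach 70.
Total = 170×140 + 140×120 + 230×70 + 100×80 + 20×70 + 250×150 + 190×60 = 115000.

115000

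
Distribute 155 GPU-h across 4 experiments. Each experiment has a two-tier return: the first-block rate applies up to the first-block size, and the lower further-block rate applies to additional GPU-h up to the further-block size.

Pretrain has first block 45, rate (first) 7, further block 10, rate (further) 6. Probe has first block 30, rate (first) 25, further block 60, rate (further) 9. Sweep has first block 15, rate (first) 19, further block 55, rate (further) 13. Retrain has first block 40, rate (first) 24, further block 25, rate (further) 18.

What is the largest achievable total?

Order all 8 blocks by rate: Probe/T1 25 > Retrain/T1 24 > Sweep/T1 19 > Retrain/T2 18 > Sweep/T2 13 > Probe/T2 9 > Pretrain/T1 7 > Pretrain/T2 6.
Probe T1 at 25: fill all 30 — 125 left.
Retrain/T1 (24): +40 — 85 left.
Sweep/T1 (19): +15 — 70 left.
Retrain T2 at 18: fill all 25 — 45 left.
45 remain; put them into Sweep T2 at 13.
Total = 25×30 + 24×40 + 19×15 + 18×25 + 13×45 = 3030.

3030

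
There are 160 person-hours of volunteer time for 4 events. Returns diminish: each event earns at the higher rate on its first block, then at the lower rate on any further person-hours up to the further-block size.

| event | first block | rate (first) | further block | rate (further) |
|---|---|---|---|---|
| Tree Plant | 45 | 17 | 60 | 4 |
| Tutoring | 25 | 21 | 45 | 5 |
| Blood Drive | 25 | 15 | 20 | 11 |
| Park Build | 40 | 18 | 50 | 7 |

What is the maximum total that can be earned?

Treat each block as its own option and order by rate: Tutoring/first 21 > Park Build/first 18 > Tree Plant/first 17 > Blood Drive/first 15 > Blood Drive/second 11 > Park Build/second 7 > Tutoring/second 5 > Tree Plant/second 4.
Tutoring first at 21: fill all 25 ; 135 left.
Park Build first at 18: fill all 40 ; 95 left.
Tree Plant/first (17): +45 ; 50 left.
Blood Drive first at 15: fill all 25 ; 25 left.
Blood Drive second at 11: fill all 20 ; 5 left.
Park Build second at 7: only 5 left, fill 5.
Total = 21×25 + 18×40 + 17×45 + 15×25 + 11×20 + 7×5 = 2640.

2640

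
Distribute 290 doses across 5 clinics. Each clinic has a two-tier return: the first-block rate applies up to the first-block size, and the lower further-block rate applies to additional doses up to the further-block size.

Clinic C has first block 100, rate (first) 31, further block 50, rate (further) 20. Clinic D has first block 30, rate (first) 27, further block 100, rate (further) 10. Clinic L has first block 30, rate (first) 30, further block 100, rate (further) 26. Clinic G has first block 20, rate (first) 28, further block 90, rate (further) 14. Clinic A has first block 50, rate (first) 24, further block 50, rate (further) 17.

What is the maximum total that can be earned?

Rank every tier by rate: Clinic C/first 31 > Clinic L/first 30 > Clinic G/first 28 > Clinic D/first 27 > Clinic L/second 26 > Clinic A/first 24 > Clinic C/second 20 > Clinic A/second 17 > Clinic G/second 14 > Clinic D/second 10.
Clinic C/first (31): +100 ; 190 left.
Clinic L first at 30: fill all 30 ; 160 left.
Clinic G/first (28): +20 ; 140 left.
Fill Clinic D first block (30 at 27) ; 110 left.
Clinic L second at 26: fill all 100 ; 10 left.
Clinic A first at 24: only 10 left, fill 10.
Total = 31×100 + 30×30 + 28×20 + 27×30 + 26×100 + 24×10 = 8210.

8210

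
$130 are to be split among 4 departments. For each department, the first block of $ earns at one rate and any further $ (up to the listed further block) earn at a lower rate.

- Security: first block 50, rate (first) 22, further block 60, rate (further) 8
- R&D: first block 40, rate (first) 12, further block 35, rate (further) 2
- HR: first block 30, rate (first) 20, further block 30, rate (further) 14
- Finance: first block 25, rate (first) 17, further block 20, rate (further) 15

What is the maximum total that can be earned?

2495

Treat each block as its own option and order by rate: Security/T1 22 > HR/T1 20 > Finance/T1 17 > Finance/T2 15 > HR/T2 14 > R&D/T1 12 > Security/T2 8 > R&D/T2 2.
Security/T1 (22): +50 ; 80 left.
Fill HR T1 block (30 at 20) ; 50 left.
Finance/T1 (17): +25 ; 25 left.
Fill Finance T2 block (20 at 15) ; 5 left.
5 remain; put them into HR T2 at 14.
Total = 22×50 + 20×30 + 17×25 + 15×20 + 14×5 = 2495.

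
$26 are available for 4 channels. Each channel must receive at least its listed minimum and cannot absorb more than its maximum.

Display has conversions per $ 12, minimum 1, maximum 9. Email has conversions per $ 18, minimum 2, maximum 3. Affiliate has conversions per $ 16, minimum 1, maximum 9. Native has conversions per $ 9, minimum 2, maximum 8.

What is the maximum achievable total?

351

Meeting every minimum uses 1+2+1+2 = 6 $, leaving 20.
Highest conversions per $ first: Email 18 > Affiliate 16 > Display 12 > Native 9.
Give Email 1 more to hit its cap of 3 ; 19 left.
Affiliate: +8 to 9 (cap) ; 11 left.
Give Display 8 more to hit its cap of 9 ; 3 left.
Native: +3 (room for 6) → 5. Pool exhausted.
Total = 12×9 + 18×3 + 16×9 + 9×5 = 351.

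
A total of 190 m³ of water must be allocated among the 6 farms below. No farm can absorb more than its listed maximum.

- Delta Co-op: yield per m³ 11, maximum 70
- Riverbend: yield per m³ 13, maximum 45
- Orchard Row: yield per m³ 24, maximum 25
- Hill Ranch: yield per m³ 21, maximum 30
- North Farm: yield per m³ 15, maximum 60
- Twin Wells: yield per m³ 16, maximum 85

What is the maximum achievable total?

3340

Order the farms by yield per m³: Orchard Row 24 > Hill Ranch 21 > Twin Wells 16 > North Farm 15 > Riverbend 13 > Delta Co-op 11.
Orchard Row takes 25 to reach its cap of 25 ; 165 left.
Hill Ranch takes 30 to reach its cap of 30 ; 135 left.
Give Twin Wells 85 to hit its cap of 85 ; 50 left.
North Farm: +50 (room for 60) → 50. Pool exhausted.
Total = 24×25 + 21×30 + 15×50 + 16×85 = 3340.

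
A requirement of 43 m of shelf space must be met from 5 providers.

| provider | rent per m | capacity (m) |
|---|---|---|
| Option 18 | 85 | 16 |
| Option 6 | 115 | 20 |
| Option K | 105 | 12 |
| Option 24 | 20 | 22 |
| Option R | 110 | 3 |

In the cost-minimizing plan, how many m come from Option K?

5

Use providers in increasing cost order.
Take 22 from Option 24 at 20 → need 21 more.
Option 18 (85): use full 16 → 5 m to go.
Take 5 from Option K at 105 to finish.
Option R, Option 6: unused.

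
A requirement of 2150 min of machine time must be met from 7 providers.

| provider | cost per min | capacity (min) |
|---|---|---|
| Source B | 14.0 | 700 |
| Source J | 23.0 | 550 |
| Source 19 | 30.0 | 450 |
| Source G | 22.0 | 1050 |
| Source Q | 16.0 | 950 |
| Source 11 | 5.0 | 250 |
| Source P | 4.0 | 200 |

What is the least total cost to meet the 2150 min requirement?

Fill from the cheapest provider first.
Source P (4.0): use full 200 — 1950 min to go.
Take 250 from Source 11 at 5.0 — need 1700 more.
Take 700 from Source B at 14.0 — need 1000 more.
Take 950 from Source Q at 16.0 — need 50 more.
Source G (22.0): take the remaining 50 — done.
Source J, Source 19: unused.
Cost = 200×4.0 + 250×5.0 + 700×14.0 + 950×16.0 + 50×22.0 = 28150.

28150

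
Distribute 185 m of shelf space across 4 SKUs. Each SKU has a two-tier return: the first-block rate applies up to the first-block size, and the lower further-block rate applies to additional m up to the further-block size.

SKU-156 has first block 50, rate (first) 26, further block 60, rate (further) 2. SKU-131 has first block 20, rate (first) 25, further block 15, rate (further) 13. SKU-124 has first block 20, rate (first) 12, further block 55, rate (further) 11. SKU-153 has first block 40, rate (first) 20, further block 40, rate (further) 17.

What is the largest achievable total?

Treat each block as its own option and order by rate: SKU-156/first 26 > SKU-131/first 25 > SKU-153/first 20 > SKU-153/second 17 > SKU-131/second 13 > SKU-124/first 12 > SKU-124/second 11 > SKU-156/second 2.
SKU-156/first (26): +50 — 135 left.
SKU-131/first (25): +20 — 115 left.
SKU-153/first (20): +40 — 75 left.
SKU-153 second at 17: fill all 40 — 35 left.
SKU-131/second (13): +15 — 20 left.
Fill SKU-124 first block (20 at 12) — 0 left.
Total = 26×50 + 25×20 + 20×40 + 17×40 + 13×15 + 12×20 = 3715.

3715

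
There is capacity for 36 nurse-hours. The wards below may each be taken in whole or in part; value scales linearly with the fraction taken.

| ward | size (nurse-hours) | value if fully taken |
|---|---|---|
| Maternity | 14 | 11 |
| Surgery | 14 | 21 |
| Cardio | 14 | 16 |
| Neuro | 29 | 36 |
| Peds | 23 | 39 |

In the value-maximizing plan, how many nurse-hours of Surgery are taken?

13

Best value per unit of size first: Peds 39/23≈1.7, Surgery 21/14≈1.5, Neuro 36/29≈1.24, Cardio 16/14≈1.14, Maternity 11/14≈0.786.
Take all of Peds (23 nurse-hours, value 39) ; 13 nurse-hours left.
Only 13 nurse-hours remain; take 13/14 of Surgery for value 21×13/14 = 19.5.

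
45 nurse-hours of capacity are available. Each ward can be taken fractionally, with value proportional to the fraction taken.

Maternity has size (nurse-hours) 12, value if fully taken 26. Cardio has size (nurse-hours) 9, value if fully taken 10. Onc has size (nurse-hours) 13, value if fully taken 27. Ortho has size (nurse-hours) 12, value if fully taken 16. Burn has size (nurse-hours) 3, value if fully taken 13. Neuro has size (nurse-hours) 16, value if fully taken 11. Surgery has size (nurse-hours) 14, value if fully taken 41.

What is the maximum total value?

111

Sort by value density: Burn 13/3≈4.33, Surgery 41/14≈2.93, Maternity 26/12≈2.17, Onc 27/13≈2.08, Ortho 16/12≈1.33, Cardio 10/9≈1.11, Neuro 11/16≈0.688.
Burn: take in full, 3 nurse-hours for value 13 → 42 left.
Take all of Surgery (14 nurse-hours, value 41) → 28 nurse-hours left.
All 12 nurse-hours of Maternity fit (value 26) → 16 remain.
Onc: take in full, 13 nurse-hours for value 27 → 3 left.
3 nurse-hours left: a 3/12 share of Ortho gives 16×3/12 = 4.
Total value = 111.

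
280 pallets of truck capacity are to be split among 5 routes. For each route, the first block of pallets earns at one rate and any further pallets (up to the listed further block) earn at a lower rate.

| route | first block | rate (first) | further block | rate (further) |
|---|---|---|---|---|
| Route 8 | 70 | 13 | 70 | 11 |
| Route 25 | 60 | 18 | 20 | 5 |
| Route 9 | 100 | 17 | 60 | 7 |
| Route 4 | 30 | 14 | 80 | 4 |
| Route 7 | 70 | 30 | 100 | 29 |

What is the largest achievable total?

Order all 10 blocks by rate: Route 7/first 30 > Route 7/second 29 > Route 25/first 18 > Route 9/first 17 > Route 4/first 14 > Route 8/first 13 > Route 8/second 11 > Route 9/second 7 > Route 25/second 5 > Route 4/second 4.
Fill Route 7 first block (70 at 30) → 210 left.
Fill Route 7 second block (100 at 29) → 110 left.
Fill Route 25 first block (60 at 18) → 50 left.
Route 9/first: +50 of 100 at 17; pool empty.
Total = 30×70 + 29×100 + 18×60 + 17×50 = 6930.

6930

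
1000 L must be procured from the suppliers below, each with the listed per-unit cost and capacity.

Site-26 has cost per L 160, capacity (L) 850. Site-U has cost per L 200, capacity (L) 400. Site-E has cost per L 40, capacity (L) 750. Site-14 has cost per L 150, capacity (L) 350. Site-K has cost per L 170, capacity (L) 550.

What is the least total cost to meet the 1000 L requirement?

67500

Cheapest first:
Site-E (40): use full 750 — 250 L to go.
Take 250 from Site-14 at 150 to finish.
Site-26, Site-K, Site-U: unused.
Cost = 750×40 + 250×150 = 67500.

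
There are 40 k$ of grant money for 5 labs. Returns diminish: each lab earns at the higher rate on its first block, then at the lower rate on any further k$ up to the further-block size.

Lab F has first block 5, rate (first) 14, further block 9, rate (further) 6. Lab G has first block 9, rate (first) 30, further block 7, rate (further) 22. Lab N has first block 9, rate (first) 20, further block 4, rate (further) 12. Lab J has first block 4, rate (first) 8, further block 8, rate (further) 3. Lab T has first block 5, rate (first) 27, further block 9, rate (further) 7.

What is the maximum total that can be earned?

Order all 10 blocks by rate: Lab G/first 30 > Lab T/first 27 > Lab G/second 22 > Lab N/first 20 > Lab F/first 14 > Lab N/second 12 > Lab J/first 8 > Lab T/second 7 > Lab F/second 6 > Lab J/second 3.
Fill Lab G first block (9 at 30) ; 31 left.
Lab T first at 27: fill all 5 ; 26 left.
Lab G second at 22: fill all 7 ; 19 left.
Fill Lab N first block (9 at 20) ; 10 left.
Fill Lab F first block (5 at 14) ; 5 left.
Lab N/second (12): +4 ; 1 left.
Lab J/first: +1 of 4 at 8; pool empty.
Total = 30×9 + 27×5 + 22×7 + 20×9 + 14×5 + 12×4 + 8×1 = 865.

865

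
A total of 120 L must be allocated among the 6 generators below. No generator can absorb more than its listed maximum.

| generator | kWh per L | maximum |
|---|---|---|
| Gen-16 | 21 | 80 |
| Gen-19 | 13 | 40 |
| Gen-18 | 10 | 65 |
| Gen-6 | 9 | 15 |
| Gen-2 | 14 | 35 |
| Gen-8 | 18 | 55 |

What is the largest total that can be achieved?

Rank by kWh per L: Gen-16 21 > Gen-8 18 > Gen-2 14 > Gen-19 13 > Gen-18 10 > Gen-6 9.
Gen-16 takes 80 to reach its cap of 80 ; 40 left.
Only 40 left; Gen-8 takes them to reach 40.
Total = 21×80 + 18×40 = 2400.

2400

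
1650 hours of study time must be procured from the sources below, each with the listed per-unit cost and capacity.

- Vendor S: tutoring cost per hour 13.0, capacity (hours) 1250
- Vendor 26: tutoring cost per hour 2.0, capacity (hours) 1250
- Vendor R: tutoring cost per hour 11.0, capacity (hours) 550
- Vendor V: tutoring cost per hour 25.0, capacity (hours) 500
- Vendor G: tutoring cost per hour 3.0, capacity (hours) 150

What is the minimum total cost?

5700

Use sources in increasing cost order.
Vendor 26 (2.0): use full 1250 — 400 hours to go.
Vendor G at 3.0: take all 150 hours — 250 still needed.
Vendor R (11.0): take the remaining 250 — done.
Vendor S, Vendor V: unused.
Cost = 1250×2.0 + 150×3.0 + 250×11.0 = 5700.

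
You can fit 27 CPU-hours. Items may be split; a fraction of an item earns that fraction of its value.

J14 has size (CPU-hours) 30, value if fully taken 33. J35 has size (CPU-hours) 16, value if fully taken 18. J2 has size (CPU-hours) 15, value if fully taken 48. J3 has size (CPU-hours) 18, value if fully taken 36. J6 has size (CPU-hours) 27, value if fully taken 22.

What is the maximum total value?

Best value per unit of size first: J2 48/15≈3.2, J3 36/18≈2, J35 18/16≈1.12, J14 33/30≈1.1, J6 22/27≈0.815.
Take all of J2 (15 CPU-hours, value 48) ; 12 CPU-hours left.
Only 12 CPU-hours remain; take 12/18 of J3 for value 36×12/18 = 24.
Total value = 72.

72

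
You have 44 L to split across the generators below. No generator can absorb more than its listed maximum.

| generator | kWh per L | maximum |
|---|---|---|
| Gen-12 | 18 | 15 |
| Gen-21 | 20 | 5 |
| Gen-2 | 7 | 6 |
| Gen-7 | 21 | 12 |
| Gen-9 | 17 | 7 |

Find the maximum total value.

776

Order the generators by kWh per L: Gen-7 21 > Gen-21 20 > Gen-12 18 > Gen-9 17 > Gen-2 7.
Give Gen-7 12 to hit its cap of 12 — 32 left.
Gen-21 takes 5 to reach its cap of 5 — 27 left.
Gen-12: +15 to 15 (cap) — 12 left.
Give Gen-9 7 to hit its cap of 7 — 5 left.
Gen-2 has room for 6 but only 5 remain, so it gets 5.
Total = 18×15 + 20×5 + 7×5 + 21×12 + 17×7 = 776.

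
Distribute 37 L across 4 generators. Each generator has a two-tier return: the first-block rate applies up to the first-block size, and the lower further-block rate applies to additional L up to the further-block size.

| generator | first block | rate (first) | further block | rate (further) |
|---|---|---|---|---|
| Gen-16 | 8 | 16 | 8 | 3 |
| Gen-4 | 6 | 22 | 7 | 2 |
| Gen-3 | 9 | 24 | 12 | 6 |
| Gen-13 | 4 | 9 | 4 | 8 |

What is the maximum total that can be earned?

Order all 8 blocks by rate: Gen-3/T1 24 > Gen-4/T1 22 > Gen-16/T1 16 > Gen-13/T1 9 > Gen-13/T2 8 > Gen-3/T2 6 > Gen-16/T2 3 > Gen-4/T2 2.
Gen-3/T1 (24): +9 — 28 left.
Gen-4/T1 (22): +6 — 22 left.
Gen-16 T1 at 16: fill all 8 — 14 left.
Gen-13/T1 (9): +4 — 10 left.
Fill Gen-13 T2 block (4 at 8) — 6 left.
Gen-3 T2 at 6: only 6 left, fill 6.
Total = 24×9 + 22×6 + 16×8 + 9×4 + 8×4 + 6×6 = 580.

580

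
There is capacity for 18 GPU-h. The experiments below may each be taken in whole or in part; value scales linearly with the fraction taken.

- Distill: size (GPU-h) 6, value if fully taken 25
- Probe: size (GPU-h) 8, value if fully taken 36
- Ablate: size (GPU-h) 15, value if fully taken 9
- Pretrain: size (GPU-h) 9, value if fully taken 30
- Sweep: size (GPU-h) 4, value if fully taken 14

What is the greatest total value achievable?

75

Sort by value density: Probe 36/8≈4.5, Distill 25/6≈4.17, Sweep 14/4≈3.5, Pretrain 30/9≈3.33, Ablate 9/15≈0.6.
Take all of Probe (8 GPU-h, value 36) ; 10 GPU-h left.
Take all of Distill (6 GPU-h, value 25) ; 4 GPU-h left.
Sweep: take in full, 4 GPU-h for value 14 ; 0 left.
Total value = 75.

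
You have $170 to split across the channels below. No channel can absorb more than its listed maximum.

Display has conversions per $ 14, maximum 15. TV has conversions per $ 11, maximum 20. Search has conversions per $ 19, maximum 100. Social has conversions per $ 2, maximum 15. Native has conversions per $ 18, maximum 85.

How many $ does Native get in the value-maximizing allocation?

70

Order the channels by conversions per $: Search 19 > Native 18 > Display 14 > TV 11 > Social 2.
Search takes 100 to reach its cap of 100 — 70 left.
Native: +70 (room for 85) → 70. Pool exhausted.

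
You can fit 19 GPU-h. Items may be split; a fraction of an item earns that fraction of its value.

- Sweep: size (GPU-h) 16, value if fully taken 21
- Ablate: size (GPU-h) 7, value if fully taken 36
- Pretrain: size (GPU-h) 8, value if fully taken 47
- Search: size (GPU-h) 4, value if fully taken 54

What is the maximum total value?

Best value per unit of size first: Search 54/4≈13.5, Pretrain 47/8≈5.88, Ablate 36/7≈5.14, Sweep 21/16≈1.31.
Search: take in full, 4 GPU-h for value 54 ; 15 left.
All 8 GPU-h of Pretrain fit (value 47) ; 7 remain.
All 7 GPU-h of Ablate fit (value 36) ; 0 remain.
Total value = 137.

137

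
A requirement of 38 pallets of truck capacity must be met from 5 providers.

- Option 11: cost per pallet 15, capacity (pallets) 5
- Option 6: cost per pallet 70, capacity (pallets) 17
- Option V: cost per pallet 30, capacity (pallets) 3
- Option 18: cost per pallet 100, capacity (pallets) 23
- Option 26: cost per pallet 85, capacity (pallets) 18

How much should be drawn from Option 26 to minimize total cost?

13

Fill from the cheapest provider first.
Option 11 (15): use full 5 ; 33 pallets to go.
Option V at 30: take all 3 pallets ; 30 still needed.
Take 17 from Option 6 at 70 ; need 13 more.
Option 26 (85): take the remaining 13 ; done.
Option 18: unused.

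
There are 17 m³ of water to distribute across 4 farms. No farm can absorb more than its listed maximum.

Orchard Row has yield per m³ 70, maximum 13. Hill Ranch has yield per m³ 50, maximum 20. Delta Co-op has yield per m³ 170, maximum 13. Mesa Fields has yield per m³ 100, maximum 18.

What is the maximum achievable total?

2610

Highest yield per m³ first: Delta Co-op 170 > Mesa Fields 100 > Orchard Row 70 > Hill Ranch 50.
Give Delta Co-op 13 to hit its cap of 13 ; 4 left.
Mesa Fields has room for 18 but only 4 remain, so it gets 4.
Total = 170×13 + 100×4 = 2610.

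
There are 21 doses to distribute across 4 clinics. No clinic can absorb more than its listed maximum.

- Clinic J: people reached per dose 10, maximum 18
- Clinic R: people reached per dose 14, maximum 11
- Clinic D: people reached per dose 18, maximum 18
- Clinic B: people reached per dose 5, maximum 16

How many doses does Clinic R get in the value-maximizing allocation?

Rank by people reached per dose: Clinic D 18 > Clinic R 14 > Clinic J 10 > Clinic B 5.
Give Clinic D 18 to hit its cap of 18 ; 3 left.
Only 3 left; Clinic R takes them to reach 3.

3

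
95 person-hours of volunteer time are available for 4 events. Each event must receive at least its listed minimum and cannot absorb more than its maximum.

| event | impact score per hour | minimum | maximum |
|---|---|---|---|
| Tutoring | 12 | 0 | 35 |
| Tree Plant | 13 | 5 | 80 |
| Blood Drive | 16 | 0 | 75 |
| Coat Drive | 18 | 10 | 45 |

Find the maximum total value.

Meeting every minimum uses 0+5+0+10 = 15 person-hours, leaving 80.
Order the events by impact score per hour: Coat Drive 18 > Blood Drive 16 > Tree Plant 13 > Tutoring 12.
Coat Drive takes 35 more to reach its cap of 45 → 45 left.
Blood Drive: +45 (room for 75) → 45. Pool exhausted.
Total = 13×5 + 16×45 + 18×45 = 1595.

1595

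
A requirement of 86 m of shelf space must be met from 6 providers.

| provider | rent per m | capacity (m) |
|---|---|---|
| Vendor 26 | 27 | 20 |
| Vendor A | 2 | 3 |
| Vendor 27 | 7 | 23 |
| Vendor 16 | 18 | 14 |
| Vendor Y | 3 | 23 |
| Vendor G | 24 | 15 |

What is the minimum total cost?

1064

Cheapest first:
Take 3 from Vendor A at 2 ; need 83 more.
Vendor Y (3): use full 23 ; 60 m to go.
Vendor 27 (7): use full 23 ; 37 m to go.
Vendor 16 (18): use full 14 ; 23 m to go.
Take 15 from Vendor G at 24 ; need 8 more.
Vendor 26 (27): take the remaining 8 ; done.
Cost = 3×2 + 23×3 + 23×7 + 14×18 + 15×24 + 8×27 = 1064.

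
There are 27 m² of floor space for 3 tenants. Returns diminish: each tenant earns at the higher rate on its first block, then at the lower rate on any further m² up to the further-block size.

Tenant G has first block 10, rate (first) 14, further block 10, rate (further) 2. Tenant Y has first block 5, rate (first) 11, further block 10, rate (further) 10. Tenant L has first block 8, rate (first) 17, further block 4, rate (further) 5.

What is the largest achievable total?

371

Treat each block as its own option and order by rate: Tenant L/tier1 17 > Tenant G/tier1 14 > Tenant Y/tier1 11 > Tenant Y/tier2 10 > Tenant L/tier2 5 > Tenant G/tier2 2.
Fill Tenant L tier1 block (8 at 17) ; 19 left.
Fill Tenant G tier1 block (10 at 14) ; 9 left.
Fill Tenant Y tier1 block (5 at 11) ; 4 left.
Tenant Y tier2 at 10: only 4 left, fill 4.
Total = 17×8 + 14×10 + 11×5 + 10×4 = 371.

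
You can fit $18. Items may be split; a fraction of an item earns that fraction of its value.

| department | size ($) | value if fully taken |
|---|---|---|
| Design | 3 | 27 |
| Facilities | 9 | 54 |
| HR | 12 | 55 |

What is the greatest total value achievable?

108.5

Best value per unit of size first: Design 27/3≈9, Facilities 54/9≈6, HR 55/12≈4.58.
Design: take in full, 3 $ for value 27 ; 15 left.
All 9 $ of Facilities fit (value 54) ; 6 remain.
6 $ left: a 6/12 share of HR gives 55×6/12 = 27.5.
Total value = 108.5.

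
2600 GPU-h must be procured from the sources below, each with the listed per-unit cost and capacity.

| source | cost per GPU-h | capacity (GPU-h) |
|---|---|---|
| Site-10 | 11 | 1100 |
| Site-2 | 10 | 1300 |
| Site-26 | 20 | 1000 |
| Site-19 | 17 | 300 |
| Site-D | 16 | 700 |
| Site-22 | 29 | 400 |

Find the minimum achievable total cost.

28300

Use sources in increasing cost order.
Site-2 at 10: take all 1300 GPU-h — 1300 still needed.
Site-10 (11): use full 1100 — 200 GPU-h to go.
Site-D at 16: take 200 of its 700 — requirement met.
Site-19, Site-26, Site-22: unused.
Cost = 1300×10 + 1100×11 + 200×16 = 28300.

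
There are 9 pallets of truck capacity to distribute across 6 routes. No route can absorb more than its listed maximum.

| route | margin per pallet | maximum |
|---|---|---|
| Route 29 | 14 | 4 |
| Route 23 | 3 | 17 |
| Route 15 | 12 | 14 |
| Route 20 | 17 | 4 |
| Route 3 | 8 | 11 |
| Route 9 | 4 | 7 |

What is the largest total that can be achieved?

136

Rank by margin per pallet: Route 20 17 > Route 29 14 > Route 15 12 > Route 3 8 > Route 9 4 > Route 23 3.
Route 20 takes 4 to reach its cap of 4 ; 5 left.
Give Route 29 4 to hit its cap of 4 ; 1 left.
Route 15: +1 (room for 14) → 1. Pool exhausted.
Total = 14×4 + 12×1 + 17×4 = 136.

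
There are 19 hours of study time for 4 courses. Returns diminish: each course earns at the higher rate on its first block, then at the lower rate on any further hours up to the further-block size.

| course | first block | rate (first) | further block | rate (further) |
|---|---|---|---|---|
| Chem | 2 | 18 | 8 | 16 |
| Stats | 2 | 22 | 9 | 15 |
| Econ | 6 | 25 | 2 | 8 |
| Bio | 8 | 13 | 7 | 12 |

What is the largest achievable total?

373

Treat each block as its own option and order by rate: Econ/T1 25 > Stats/T1 22 > Chem/T1 18 > Chem/T2 16 > Stats/T2 15 > Bio/T1 13 > Bio/T2 12 > Econ/T2 8.
Fill Econ T1 block (6 at 25) ; 13 left.
Fill Stats T1 block (2 at 22) ; 11 left.
Chem/T1 (18): +2 ; 9 left.
Chem T2 at 16: fill all 8 ; 1 left.
1 remain; put them into Stats T2 at 15.
Total = 25×6 + 22×2 + 18×2 + 16×8 + 15×1 = 373.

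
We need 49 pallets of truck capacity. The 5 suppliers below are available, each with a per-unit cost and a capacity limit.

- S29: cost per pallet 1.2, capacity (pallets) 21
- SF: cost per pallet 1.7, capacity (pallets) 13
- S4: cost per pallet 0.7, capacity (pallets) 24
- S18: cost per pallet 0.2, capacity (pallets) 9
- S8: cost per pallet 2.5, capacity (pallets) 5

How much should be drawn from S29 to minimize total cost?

16

Use suppliers in increasing cost order.
S18 (0.2): use full 9 — 40 pallets to go.
Take 24 from S4 at 0.7 — need 16 more.
Take 16 from S29 at 1.2 to finish.
SF, S8: unused.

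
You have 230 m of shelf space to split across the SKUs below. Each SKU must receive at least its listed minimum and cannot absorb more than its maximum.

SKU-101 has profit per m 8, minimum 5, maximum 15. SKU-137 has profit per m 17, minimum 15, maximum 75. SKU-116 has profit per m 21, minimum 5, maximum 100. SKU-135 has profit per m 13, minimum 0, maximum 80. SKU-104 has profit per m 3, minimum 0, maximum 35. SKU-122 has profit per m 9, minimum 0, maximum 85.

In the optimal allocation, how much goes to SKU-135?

Meeting every minimum uses 5+15+5+0+0+0 = 25 m, leaving 205.
Order the SKUs by profit per m: SKU-116 21 > SKU-137 17 > SKU-135 13 > SKU-122 9 > SKU-101 8 > SKU-104 3.
Give SKU-116 95 more to hit its cap of 100 — 110 left.
SKU-137: +60 to 75 (cap) — 50 left.
Only 50 left; SKU-135 takes them to reach 50.

50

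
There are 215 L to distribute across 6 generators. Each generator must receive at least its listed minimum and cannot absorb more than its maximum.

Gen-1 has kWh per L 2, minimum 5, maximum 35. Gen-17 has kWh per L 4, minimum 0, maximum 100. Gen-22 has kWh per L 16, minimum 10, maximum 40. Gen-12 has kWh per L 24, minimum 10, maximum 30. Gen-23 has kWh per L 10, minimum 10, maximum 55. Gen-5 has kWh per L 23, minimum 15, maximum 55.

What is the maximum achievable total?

3305

Meeting every minimum uses 5+0+10+10+10+15 = 50 L, leaving 165.
Highest kWh per L first: Gen-12 24 > Gen-5 23 > Gen-22 16 > Gen-23 10 > Gen-17 4 > Gen-1 2.
Gen-12 takes 20 more to reach its cap of 30 — 145 left.
Gen-5: +40 to 55 (cap) — 105 left.
Give Gen-22 30 more to hit its cap of 40 — 75 left.
Give Gen-23 45 more to hit its cap of 55 — 30 left.
Only 30 left; Gen-17 takes them to reach 30.
Total = 2×5 + 4×30 + 16×40 + 24×30 + 10×55 + 23×55 = 3305.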